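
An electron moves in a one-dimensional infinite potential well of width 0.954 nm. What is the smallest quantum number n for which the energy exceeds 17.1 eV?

E_1 = h²/(8m_eL²) = 6.620×10^-20 J = 0.4132 eV.
Need n² > 17.1/0.4132 = 41.38, i.e. n > 6.433.
The smallest integer satisfying this is n = 7.

n = 7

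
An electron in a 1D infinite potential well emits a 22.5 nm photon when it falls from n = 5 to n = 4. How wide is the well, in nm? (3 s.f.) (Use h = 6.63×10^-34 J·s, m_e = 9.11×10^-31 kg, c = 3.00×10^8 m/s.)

L = 0.248 nm

The photon carries ΔE = hc/λ = 6.63×10^-34·3.00×10^8/2.25×10^-8 m = 8.840×10^-18 J.
Since ΔE = (5² − 4²)E_1, E_1 = 9.822×10^-19 J, and L = h/√(8m_eE_1) = 2.48×10^-10 m = 0.248 nm.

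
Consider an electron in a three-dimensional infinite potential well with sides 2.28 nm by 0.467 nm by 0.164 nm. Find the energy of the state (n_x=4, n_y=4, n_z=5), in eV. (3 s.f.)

For a 3D rectangular well E = (h²/8m_e)·Σ n_i²/L_i² = (6.626×10^-34)²/(8·9.109×10^-31) · [4²/(2.28 nm)² + 4²/(0.467 nm)² + 5²/(0.164 nm)²].
Evaluating gives E = 6.061×10^-17 J = 378 eV.

E = 378 eV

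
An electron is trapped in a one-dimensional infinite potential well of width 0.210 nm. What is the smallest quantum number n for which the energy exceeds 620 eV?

E_1 = h²/(8m_eL²) = 1.366×10^-18 J = 8.527 eV.
Need n² > 620/8.527 = 72.71, i.e. n > 8.527.
The smallest integer satisfying this is n = 9.

n = 9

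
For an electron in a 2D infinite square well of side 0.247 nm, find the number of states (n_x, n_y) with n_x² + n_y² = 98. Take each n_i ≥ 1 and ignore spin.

degeneracy = 1

The level has n_x² + n_y² = 98. The ordered positive-integer solutions are (7, 7).
That gives 1 state.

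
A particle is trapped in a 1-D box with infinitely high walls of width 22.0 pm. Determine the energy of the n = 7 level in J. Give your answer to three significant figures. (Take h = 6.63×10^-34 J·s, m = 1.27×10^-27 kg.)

E_7 = 4.38×10^-18 J

For an infinite well E_n = n²h²/(8mL²), so E_1 = h²/(8mL²) = (6.63×10^-34)²/(8·1.27×10^-27·(2.20×10^-11 m)²) = 8.939×10^-20 J.
Then E_7 = 7²·E_1 = 49·8.939×10^-20 J = 4.38×10^-18 J.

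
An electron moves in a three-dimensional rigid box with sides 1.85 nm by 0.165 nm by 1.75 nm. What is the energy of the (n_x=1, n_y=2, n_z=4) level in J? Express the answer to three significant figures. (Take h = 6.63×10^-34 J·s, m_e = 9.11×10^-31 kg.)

For a 3D rectangular well E = (h²/8m_e)·Σ n_i²/L_i² = (6.63×10^-34)²/(8·9.11×10^-31) · [1²/(1.85 nm)² + 2²/(0.165 nm)² + 4²/(1.75 nm)²].
Evaluating gives E = 9.19×10^-18 J.

E = 9.19×10^-18 J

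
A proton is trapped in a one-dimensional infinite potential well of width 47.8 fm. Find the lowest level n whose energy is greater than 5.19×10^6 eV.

E_1 = h²/(8m_pL²) = 1.436×10^-14 J = 8.964×10^4 eV.
Need n² > 5.19×10^6/8.964×10^4 = 57.90, i.e. n > 7.609.
The smallest integer satisfying this is n = 8.

n = 8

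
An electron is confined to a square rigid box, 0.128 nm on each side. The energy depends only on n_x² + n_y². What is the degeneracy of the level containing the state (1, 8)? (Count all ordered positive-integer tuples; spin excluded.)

degeneracy = 4

The level has n_x² + n_y² = 65. The ordered positive-integer solutions are (1, 8), (4, 7), (7, 4), (8, 1).
That gives 4 states.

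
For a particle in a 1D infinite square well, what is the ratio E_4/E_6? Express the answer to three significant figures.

0.444

E_n ∝ n², so E_4/E_6 = 4²/6² = 16/36 = 0.444.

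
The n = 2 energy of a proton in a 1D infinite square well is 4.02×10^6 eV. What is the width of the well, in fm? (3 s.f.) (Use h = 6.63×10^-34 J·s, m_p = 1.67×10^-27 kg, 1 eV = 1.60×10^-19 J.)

L = 14.3 fm

From E_n = n²h²/(8m_pL²), L = n·h/√(8m_pE_n).
E_2 = 4.02×10^6 eV = 6.432×10^-13 J, so L = 2·6.63×10^-34/√(8·1.67×10^-27·6.432×10^-13) = 1.43×10^-14 m = 14.3 fm.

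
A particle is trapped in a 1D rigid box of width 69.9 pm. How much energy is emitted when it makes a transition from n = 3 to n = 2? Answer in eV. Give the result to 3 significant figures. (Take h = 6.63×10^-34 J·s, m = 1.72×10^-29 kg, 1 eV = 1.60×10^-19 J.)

|ΔE| = 20.4 eV

E_1 = h²/(8mL²) = 6.538×10^-19 J.
|ΔE| = |3² − 2²|·E_1 = 5·6.538×10^-19 J = 3.269×10^-18 J = 20.4 eV.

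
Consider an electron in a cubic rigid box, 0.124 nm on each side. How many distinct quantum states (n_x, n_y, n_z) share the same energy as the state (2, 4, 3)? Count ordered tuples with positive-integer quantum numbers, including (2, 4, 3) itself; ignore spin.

The level has n_x² + n_y² + n_z² = 29. The ordered positive-integer solutions are (2, 3, 4), (2, 4, 3), (3, 2, 4), (3, 4, 2), (4, 2, 3), (4, 3, 2).
That gives 6 states.

degeneracy = 6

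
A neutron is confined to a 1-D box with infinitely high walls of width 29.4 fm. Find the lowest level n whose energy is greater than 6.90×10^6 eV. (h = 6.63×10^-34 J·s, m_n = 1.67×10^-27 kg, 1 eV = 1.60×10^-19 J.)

E_1 = h²/(8m_nL²) = 3.807×10^-14 J = 2.379×10^5 eV.
Need n² > 6.90×10^6/2.379×10^5 = 29.00, i.e. n > 5.385.
The smallest integer satisfying this is n = 6.

n = 6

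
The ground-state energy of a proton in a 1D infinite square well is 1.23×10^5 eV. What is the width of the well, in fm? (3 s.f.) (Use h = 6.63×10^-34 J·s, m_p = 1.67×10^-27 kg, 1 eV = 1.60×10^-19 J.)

L = 40.9 fm

From E_n = n²h²/(8m_pL²), L = n·h/√(8m_pE_n).
E_1 = 1.23×10^5 eV = 1.968×10^-14 J, so L = 1·6.63×10^-34/√(8·1.67×10^-27·1.968×10^-14) = 4.09×10^-14 m = 40.9 fm.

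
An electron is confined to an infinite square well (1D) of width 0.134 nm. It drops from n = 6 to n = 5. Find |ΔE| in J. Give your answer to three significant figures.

E_1 = h²/(8m_eL²) = 3.355×10^-18 J.
|ΔE| = |6² − 5²|·E_1 = 11·3.355×10^-18 J = 3.69×10^-17 J.

|ΔE| = 3.69×10^-17 J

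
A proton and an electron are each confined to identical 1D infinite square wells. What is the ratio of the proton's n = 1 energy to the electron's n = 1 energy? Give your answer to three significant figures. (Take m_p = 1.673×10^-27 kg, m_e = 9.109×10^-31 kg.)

5.44×10^-4

E_n ∝ 1/m at fixed n and L, so the ratio is m_e/m_p = 9.109×10^-31/1.673×10^-27 = 5.44×10^-4.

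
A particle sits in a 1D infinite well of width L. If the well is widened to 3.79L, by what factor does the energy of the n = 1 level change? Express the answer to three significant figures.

E_n ∝ 1/L², so the energy scales by 1/3.79² = 0.0696.

0.0696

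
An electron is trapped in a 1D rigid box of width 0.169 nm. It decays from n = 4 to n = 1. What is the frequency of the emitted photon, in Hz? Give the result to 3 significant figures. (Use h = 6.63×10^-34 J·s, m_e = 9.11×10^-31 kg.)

E_1 = h²/(8m_eL²) = 2.112×10^-18 J and ΔE = (4² − 1²)E_1 = 3.168×10^-17 J.
f = ΔE/h = 3.168×10^-17/6.63×10^-34 = 4.78×10^16 Hz.

f = 4.78×10^16 Hz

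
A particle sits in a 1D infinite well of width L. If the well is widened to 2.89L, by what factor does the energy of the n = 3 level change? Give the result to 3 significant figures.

0.120

E_n ∝ 1/L², so the energy scales by 1/2.89² = 0.120.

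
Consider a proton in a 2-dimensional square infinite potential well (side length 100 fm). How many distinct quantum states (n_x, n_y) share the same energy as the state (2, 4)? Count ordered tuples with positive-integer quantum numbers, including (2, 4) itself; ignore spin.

The level has n_x² + n_y² = 20. The ordered positive-integer solutions are (2, 4), (4, 2).
That gives 2 states.

degeneracy = 2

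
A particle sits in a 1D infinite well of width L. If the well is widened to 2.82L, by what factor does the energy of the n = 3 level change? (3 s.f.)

0.126

E_n ∝ 1/L², so the energy scales by 1/2.82² = 0.126.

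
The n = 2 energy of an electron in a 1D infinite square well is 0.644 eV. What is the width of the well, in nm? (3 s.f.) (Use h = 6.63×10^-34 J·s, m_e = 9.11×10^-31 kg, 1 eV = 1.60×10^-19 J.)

L = 1.53 nm

From E_n = n²h²/(8m_eL²), L = n·h/√(8m_eE_n).
E_2 = 0.644 eV = 1.030×10^-19 J, so L = 2·6.63×10^-34/√(8·9.11×10^-31·1.030×10^-19) = 1.53×10^-9 m = 1.53 nm.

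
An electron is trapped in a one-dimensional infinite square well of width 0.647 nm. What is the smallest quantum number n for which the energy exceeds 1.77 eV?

n = 2

E_1 = h²/(8m_eL²) = 1.439×10^-19 J = 0.8983 eV.
Need n² > 1.77/0.8983 = 1.970, i.e. n > 1.404.
The smallest integer satisfying this is n = 2.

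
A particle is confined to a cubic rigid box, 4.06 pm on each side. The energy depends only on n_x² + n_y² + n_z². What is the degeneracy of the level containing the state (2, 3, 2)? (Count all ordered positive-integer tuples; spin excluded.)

The level has n_x² + n_y² + n_z² = 17. The ordered positive-integer solutions are (2, 2, 3), (2, 3, 2), (3, 2, 2).
That gives 3 states.

degeneracy = 3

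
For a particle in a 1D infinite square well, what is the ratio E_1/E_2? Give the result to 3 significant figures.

E_n ∝ n², so E_1/E_2 = 1²/2² = 1/4 = 0.250.

0.250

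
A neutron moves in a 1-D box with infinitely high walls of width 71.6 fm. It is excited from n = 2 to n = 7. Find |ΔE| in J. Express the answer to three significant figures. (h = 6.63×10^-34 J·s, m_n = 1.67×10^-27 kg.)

E_1 = h²/(8m_nL²) = 6.418×10^-15 J.
|ΔE| = |2² − 7²|·E_1 = 45·6.418×10^-15 J = 2.89×10^-13 J.

|ΔE| = 2.89×10^-13 J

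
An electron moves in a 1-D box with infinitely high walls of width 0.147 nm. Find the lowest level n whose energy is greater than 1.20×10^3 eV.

n = 9

E_1 = h²/(8m_eL²) = 2.788×10^-18 J = 17.40 eV.
Need n² > 1.20×10^3/17.40 = 68.97, i.e. n > 8.305.
The smallest integer satisfying this is n = 9.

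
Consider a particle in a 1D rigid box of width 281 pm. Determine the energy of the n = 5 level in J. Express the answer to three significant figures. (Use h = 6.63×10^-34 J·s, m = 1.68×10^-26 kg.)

E_5 = 1.04×10^-21 J

For an infinite well E_n = n²h²/(8mL²), so E_1 = h²/(8mL²) = (6.63×10^-34)²/(8·1.68×10^-26·(2.81×10^-10 m)²) = 4.142×10^-23 J.
Then E_5 = 5²·E_1 = 25·4.142×10^-23 J = 1.04×10^-21 J.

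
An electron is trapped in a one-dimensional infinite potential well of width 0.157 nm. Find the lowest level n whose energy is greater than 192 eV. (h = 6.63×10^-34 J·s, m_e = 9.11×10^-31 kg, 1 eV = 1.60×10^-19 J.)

n = 4

E_1 = h²/(8m_eL²) = 2.447×10^-18 J = 15.29 eV.
Need n² > 192/15.29 = 12.56, i.e. n > 3.544.
The smallest integer satisfying this is n = 4.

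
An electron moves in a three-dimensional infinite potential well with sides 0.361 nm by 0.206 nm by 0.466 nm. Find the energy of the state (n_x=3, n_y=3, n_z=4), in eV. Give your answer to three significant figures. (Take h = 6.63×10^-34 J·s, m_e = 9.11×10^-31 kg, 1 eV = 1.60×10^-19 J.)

E = 134 eV

For a 3D rectangular well E = (h²/8m_e)·Σ n_i²/L_i² = (6.63×10^-34)²/(8·9.11×10^-31) · [3²/(0.361 nm)² + 3²/(0.206 nm)² + 4²/(0.466 nm)²].
Evaluating gives E = 2.140×10^-17 J = 134 eV.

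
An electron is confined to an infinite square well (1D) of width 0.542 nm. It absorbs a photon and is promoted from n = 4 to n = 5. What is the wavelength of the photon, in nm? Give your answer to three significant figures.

E_1 = h²/(8m_eL²) = 2.051×10^-19 J, so ΔE = (5² − 4²)E_1 = 1.846×10^-18 J.
λ = hc/ΔE = (6.626×10^-34·2.998×10^8)/1.846×10^-18 = 1.08×10^-7 m = 108 nm.

λ = 108 nm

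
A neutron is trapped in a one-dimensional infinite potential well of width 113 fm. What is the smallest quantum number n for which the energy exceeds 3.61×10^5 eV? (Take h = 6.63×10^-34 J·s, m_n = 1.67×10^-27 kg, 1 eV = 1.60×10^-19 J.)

E_1 = h²/(8m_nL²) = 2.577×10^-15 J = 1.611×10^4 eV.
Need n² > 3.61×10^5/1.611×10^4 = 22.41, i.e. n > 4.734.
The smallest integer satisfying this is n = 5.

n = 5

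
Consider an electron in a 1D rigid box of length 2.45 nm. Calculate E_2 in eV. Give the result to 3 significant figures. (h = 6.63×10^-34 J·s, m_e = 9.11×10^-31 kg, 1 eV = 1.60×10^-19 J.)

E_2 = 0.251 eV

For an infinite well E_n = n²h²/(8m_eL²), so E_1 = h²/(8m_eL²) = (6.63×10^-34)²/(8·9.11×10^-31·(2.45×10^-9 m)²) = 1.005×10^-20 J.
Then E_2 = 2²·E_1 = 4·1.005×10^-20 J = 4.020×10^-20 J.
Converting, E_2 = 4.020×10^-20 J / (1.60×10^-19 J/eV) = 0.251 eV.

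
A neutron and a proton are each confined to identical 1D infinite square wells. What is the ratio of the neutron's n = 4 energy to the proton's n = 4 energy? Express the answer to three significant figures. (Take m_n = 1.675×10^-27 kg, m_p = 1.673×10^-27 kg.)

E_n ∝ 1/m at fixed n and L, so the ratio is m_p/m_n = 1.673×10^-27/1.675×10^-27 = 0.999.

0.999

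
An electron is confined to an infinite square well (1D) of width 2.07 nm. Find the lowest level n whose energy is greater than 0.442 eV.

n = 3

E_1 = h²/(8m_eL²) = 1.406×10^-20 J = 0.08777 eV.
Need n² > 0.442/0.08777 = 5.036, i.e. n > 2.244.
The smallest integer satisfying this is n = 3.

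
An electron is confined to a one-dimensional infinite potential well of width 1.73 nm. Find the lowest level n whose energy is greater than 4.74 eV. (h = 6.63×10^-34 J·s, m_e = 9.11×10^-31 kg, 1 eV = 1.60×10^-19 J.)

n = 7

E_1 = h²/(8m_eL²) = 2.015×10^-20 J = 0.1259 eV.
Need n² > 4.74/0.1259 = 37.65, i.e. n > 6.136.
The smallest integer satisfying this is n = 7.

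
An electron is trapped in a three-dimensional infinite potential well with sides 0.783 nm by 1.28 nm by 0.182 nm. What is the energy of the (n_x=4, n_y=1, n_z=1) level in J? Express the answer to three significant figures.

For a 3D rectangular well E = (h²/8m_e)·Σ n_i²/L_i² = (6.626×10^-34)²/(8·9.109×10^-31) · [4²/(0.783 nm)² + 1²/(1.28 nm)² + 1²/(0.182 nm)²].
Evaluating gives E = 3.43×10^-18 J.

E = 3.43×10^-18 J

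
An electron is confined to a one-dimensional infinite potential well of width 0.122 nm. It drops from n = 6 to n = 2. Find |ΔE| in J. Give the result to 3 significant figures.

|ΔE| = 1.30×10^-16 J

E_1 = h²/(8m_eL²) = 4.048×10^-18 J.
|ΔE| = |6² − 2²|·E_1 = 32·4.048×10^-18 J = 1.30×10^-16 J.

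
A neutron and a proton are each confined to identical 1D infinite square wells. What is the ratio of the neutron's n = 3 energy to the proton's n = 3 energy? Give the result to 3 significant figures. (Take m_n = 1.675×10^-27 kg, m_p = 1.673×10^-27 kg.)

E_n ∝ 1/m at fixed n and L, so the ratio is m_p/m_n = 1.673×10^-27/1.675×10^-27 = 0.999.

0.999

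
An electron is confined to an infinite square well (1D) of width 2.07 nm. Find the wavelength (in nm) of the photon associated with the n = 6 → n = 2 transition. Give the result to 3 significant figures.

E_1 = h²/(8m_eL²) = 1.406×10^-20 J, so ΔE = (6² − 2²)E_1 = 4.499×10^-19 J.
λ = hc/ΔE = (6.626×10^-34·2.998×10^8)/4.499×10^-19 = 4.42×10^-7 m = 442 nm.

λ = 442 nm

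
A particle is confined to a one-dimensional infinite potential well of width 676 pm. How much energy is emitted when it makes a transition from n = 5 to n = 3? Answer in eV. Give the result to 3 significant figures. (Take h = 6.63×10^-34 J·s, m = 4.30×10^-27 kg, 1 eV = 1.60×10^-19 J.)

E_1 = h²/(8mL²) = 2.796×10^-23 J.
|ΔE| = |5² − 3²|·E_1 = 16·2.796×10^-23 J = 4.474×10^-22 J = 0.00280 eV.

|ΔE| = 0.00280 eV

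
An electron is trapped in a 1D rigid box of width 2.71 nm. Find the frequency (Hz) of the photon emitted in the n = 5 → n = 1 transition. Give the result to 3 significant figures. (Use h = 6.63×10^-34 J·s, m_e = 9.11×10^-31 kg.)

E_1 = h²/(8m_eL²) = 8.213×10^-21 J and ΔE = (5² − 1²)E_1 = 1.971×10^-19 J.
f = ΔE/h = 1.971×10^-19/6.63×10^-34 = 2.97×10^14 Hz.

f = 2.97×10^14 Hz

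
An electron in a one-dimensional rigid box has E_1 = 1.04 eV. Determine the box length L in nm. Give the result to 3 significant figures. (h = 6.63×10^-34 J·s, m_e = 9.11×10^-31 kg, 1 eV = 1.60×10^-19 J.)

L = 0.602 nm

From E_n = n²h²/(8m_eL²), L = n·h/√(8m_eE_n).
E_1 = 1.04 eV = 1.664×10^-19 J, so L = 1·6.63×10^-34/√(8·9.11×10^-31·1.664×10^-19) = 6.02×10^-10 m = 0.602 nm.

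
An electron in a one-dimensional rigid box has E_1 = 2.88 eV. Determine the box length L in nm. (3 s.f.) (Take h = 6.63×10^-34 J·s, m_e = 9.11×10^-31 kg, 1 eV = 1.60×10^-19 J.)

L = 0.362 nm

From E_n = n²h²/(8m_eL²), L = n·h/√(8m_eE_n).
E_1 = 2.88 eV = 4.608×10^-19 J, so L = 1·6.63×10^-34/√(8·9.11×10^-31·4.608×10^-19) = 3.62×10^-10 m = 0.362 nm.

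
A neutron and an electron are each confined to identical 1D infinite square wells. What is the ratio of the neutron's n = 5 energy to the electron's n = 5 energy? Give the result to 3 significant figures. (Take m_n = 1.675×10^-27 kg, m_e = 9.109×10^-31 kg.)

E_n ∝ 1/m at fixed n and L, so the ratio is m_e/m_n = 9.109×10^-31/1.675×10^-27 = 5.44×10^-4.

5.44×10^-4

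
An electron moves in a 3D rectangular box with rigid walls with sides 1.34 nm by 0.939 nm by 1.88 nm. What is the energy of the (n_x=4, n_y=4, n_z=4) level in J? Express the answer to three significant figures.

For a 3D rectangular well E = (h²/8m_e)·Σ n_i²/L_i² = (6.626×10^-34)²/(8·9.109×10^-31) · [4²/(1.34 nm)² + 4²/(0.939 nm)² + 4²/(1.88 nm)²].
Evaluating gives E = 1.90×10^-18 J.

E = 1.90×10^-18 J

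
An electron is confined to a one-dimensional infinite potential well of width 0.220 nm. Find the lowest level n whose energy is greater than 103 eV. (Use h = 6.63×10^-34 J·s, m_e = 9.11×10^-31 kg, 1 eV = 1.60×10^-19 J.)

n = 4

E_1 = h²/(8m_eL²) = 1.246×10^-18 J = 7.788 eV.
Need n² > 103/7.788 = 13.23, i.e. n > 3.637.
The smallest integer satisfying this is n = 4.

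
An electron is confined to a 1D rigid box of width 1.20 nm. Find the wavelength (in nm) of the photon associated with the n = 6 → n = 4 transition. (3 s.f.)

E_1 = h²/(8m_eL²) = 4.184×10^-20 J, so ΔE = (6² − 4²)E_1 = 8.368×10^-19 J.
λ = hc/ΔE = (6.626×10^-34·2.998×10^8)/8.368×10^-19 = 2.37×10^-7 m = 237 nm.

λ = 237 nm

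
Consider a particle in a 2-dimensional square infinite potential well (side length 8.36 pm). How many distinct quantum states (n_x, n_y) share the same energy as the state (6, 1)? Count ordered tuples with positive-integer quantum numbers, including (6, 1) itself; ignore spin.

The level has n_x² + n_y² = 37. The ordered positive-integer solutions are (1, 6), (6, 1).
That gives 2 states.

degeneracy = 2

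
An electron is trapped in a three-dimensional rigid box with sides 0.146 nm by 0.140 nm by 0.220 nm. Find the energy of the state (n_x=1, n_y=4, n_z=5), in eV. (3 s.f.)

E = 519 eV

For a 3D rectangular well E = (h²/8m_e)·Σ n_i²/L_i² = (6.626×10^-34)²/(8·9.109×10^-31) · [1²/(0.146 nm)² + 4²/(0.140 nm)² + 5²/(0.220 nm)²].
Evaluating gives E = 8.313×10^-17 J = 519 eV.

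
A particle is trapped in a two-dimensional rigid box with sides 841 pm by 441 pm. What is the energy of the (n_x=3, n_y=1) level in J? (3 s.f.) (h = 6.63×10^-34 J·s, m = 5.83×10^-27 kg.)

For a 2D rectangular well E = (h²/8m)·Σ n_i²/L_i² = (6.63×10^-34)²/(8·5.83×10^-27) · [3²/(841 pm)² + 1²/(441 pm)²].
Evaluating gives E = 1.68×10^-22 J.

E = 1.68×10^-22 J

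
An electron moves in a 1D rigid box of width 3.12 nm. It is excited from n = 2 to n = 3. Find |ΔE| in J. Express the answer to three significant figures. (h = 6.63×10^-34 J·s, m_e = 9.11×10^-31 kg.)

E_1 = h²/(8m_eL²) = 6.196×10^-21 J.
|ΔE| = |2² − 3²|·E_1 = 5·6.196×10^-21 J = 3.10×10^-20 J.

|ΔE| = 3.10×10^-20 J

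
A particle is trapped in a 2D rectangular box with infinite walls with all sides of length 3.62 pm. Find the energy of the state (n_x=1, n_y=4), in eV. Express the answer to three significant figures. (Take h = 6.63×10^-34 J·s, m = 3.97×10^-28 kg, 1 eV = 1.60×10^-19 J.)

E = 1.12×10^3 eV

For a 2D rectangular well E = (h²/8m)·Σ n_i²/L_i² = (6.63×10^-34)²/(8·3.97×10^-28) · [1²/(3.62 pm)² + 4²/(3.62 pm)²].
Evaluating gives E = 1.795×10^-16 J = 1.12×10^3 eV.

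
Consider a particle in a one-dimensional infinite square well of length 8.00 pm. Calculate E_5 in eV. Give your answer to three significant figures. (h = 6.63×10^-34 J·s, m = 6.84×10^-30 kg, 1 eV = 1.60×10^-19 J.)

E_5 = 1.96×10^4 eV

For an infinite well E_n = n²h²/(8mL²), so E_1 = h²/(8mL²) = (6.63×10^-34)²/(8·6.84×10^-30·(8.00×10^-12 m)²) = 1.255×10^-16 J.
Then E_5 = 5²·E_1 = 25·1.255×10^-16 J = 3.137×10^-15 J.
Converting, E_5 = 3.137×10^-15 J / (1.60×10^-19 J/eV) = 1.96×10^4 eV.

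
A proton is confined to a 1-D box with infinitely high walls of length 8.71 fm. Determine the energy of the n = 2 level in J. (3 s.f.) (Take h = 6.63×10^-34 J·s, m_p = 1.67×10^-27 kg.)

For an infinite well E_n = n²h²/(8m_pL²), so E_1 = h²/(8m_pL²) = (6.63×10^-34)²/(8·1.67×10^-27·(8.71×10^-15 m)²) = 4.337×10^-13 J.
Then E_2 = 2²·E_1 = 4·4.337×10^-13 J = 1.73×10^-12 J.

E_2 = 1.73×10^-12 J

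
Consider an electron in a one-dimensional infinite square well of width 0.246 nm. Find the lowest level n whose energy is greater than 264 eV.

n = 7

E_1 = h²/(8m_eL²) = 9.956×10^-19 J = 6.215 eV.
Need n² > 264/6.215 = 42.48, i.e. n > 6.518.
The smallest integer satisfying this is n = 7.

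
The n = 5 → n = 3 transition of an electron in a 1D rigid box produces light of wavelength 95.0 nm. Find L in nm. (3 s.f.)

L = 0.679 nm

The photon carries ΔE = hc/λ = 6.626×10^-34·2.998×10^8/9.50×10^-8 m = 2.091×10^-18 J.
Since ΔE = (5² − 3²)E_1, E_1 = 1.307×10^-19 J, and L = h/√(8m_eE_1) = 6.79×10^-10 m = 0.679 nm.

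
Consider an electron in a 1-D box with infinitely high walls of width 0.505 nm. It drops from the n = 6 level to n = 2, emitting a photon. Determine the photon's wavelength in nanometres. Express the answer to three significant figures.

E_1 = h²/(8m_eL²) = 2.362×10^-19 J, so ΔE = (6² − 2²)E_1 = 7.558×10^-18 J.
λ = hc/ΔE = (6.626×10^-34·2.998×10^8)/7.558×10^-18 = 2.63×10^-8 m = 26.3 nm.

λ = 26.3 nm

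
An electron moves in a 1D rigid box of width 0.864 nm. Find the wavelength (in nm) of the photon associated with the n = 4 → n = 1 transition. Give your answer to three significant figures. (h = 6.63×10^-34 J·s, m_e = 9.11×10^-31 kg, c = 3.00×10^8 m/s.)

E_1 = h²/(8m_eL²) = 8.080×10^-20 J, so ΔE = (4² − 1²)E_1 = 1.212×10^-18 J.
λ = hc/ΔE = (6.63×10^-34·3.00×10^8)/1.212×10^-18 = 1.64×10^-7 m = 164 nm.

λ = 164 nm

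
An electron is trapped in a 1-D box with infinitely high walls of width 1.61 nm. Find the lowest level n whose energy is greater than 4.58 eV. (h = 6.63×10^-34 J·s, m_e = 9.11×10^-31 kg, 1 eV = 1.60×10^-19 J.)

E_1 = h²/(8m_eL²) = 2.327×10^-20 J = 0.1454 eV.
Need n² > 4.58/0.1454 = 31.50, i.e. n > 5.612.
The smallest integer satisfying this is n = 6.

n = 6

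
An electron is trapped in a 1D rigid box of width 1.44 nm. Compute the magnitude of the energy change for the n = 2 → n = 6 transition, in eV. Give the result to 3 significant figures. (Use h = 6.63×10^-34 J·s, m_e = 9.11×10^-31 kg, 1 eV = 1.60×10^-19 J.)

E_1 = h²/(8m_eL²) = 2.909×10^-20 J.
|ΔE| = |2² − 6²|·E_1 = 32·2.909×10^-20 J = 9.309×10^-19 J = 5.82 eV.

|ΔE| = 5.82 eV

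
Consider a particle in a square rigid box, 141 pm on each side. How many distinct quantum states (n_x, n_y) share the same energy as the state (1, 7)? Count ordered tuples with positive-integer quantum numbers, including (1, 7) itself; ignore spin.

degeneracy = 3

The level has n_x² + n_y² = 50. The ordered positive-integer solutions are (1, 7), (5, 5), (7, 1).
That gives 3 states.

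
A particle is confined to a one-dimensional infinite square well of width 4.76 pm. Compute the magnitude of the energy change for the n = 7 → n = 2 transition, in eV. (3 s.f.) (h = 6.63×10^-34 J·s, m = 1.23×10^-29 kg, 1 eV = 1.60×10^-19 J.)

|ΔE| = 5.55×10^4 eV

E_1 = h²/(8mL²) = 1.972×10^-16 J.
|ΔE| = |7² − 2²|·E_1 = 45·1.972×10^-16 J = 8.874×10^-15 J = 5.55×10^4 eV.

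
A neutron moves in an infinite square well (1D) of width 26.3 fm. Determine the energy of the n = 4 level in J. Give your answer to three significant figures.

For an infinite well E_n = n²h²/(8m_nL²), so E_1 = h²/(8m_nL²) = (6.626×10^-34)²/(8·1.675×10^-27·(2.63×10^-14 m)²) = 4.737×10^-14 J.
Then E_4 = 4²·E_1 = 16·4.737×10^-14 J = 7.58×10^-13 J.

E_4 = 7.58×10^-13 J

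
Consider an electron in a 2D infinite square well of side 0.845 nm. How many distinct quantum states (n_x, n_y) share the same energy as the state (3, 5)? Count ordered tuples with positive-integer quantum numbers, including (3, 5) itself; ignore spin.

degeneracy = 2

The level has n_x² + n_y² = 34. The ordered positive-integer solutions are (3, 5), (5, 3).
That gives 2 states.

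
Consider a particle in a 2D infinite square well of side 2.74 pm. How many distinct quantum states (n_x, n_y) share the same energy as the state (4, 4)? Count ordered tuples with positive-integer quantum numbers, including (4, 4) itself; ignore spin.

The level has n_x² + n_y² = 32. The ordered positive-integer solutions are (4, 4).
That gives 1 state.

degeneracy = 1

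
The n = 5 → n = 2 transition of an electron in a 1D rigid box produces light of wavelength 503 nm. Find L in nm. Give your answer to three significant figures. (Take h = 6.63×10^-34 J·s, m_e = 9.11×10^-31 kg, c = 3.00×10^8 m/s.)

L = 1.79 nm

The photon carries ΔE = hc/λ = 6.63×10^-34·3.00×10^8/5.03×10^-7 m = 3.954×10^-19 J.
Since ΔE = (5² − 2²)E_1, E_1 = 1.883×10^-20 J, and L = h/√(8m_eE_1) = 1.79×10^-9 m = 1.79 nm.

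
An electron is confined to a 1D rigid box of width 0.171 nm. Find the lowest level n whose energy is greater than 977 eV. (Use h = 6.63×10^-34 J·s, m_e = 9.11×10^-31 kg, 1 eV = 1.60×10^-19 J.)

n = 9

E_1 = h²/(8m_eL²) = 2.063×10^-18 J = 12.89 eV.
Need n² > 977/12.89 = 75.80, i.e. n > 8.706.
The smallest integer satisfying this is n = 9.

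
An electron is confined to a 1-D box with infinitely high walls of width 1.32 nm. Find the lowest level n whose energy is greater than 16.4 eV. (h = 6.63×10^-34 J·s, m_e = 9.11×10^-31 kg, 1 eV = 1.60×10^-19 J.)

E_1 = h²/(8m_eL²) = 3.462×10^-20 J = 0.2164 eV.
Need n² > 16.4/0.2164 = 75.79, i.e. n > 8.706.
The smallest integer satisfying this is n = 9.

n = 9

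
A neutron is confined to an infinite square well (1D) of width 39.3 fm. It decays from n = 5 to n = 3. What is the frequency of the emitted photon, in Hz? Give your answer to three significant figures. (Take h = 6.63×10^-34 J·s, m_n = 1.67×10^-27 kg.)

f = 5.14×10^20 Hz

E_1 = h²/(8m_nL²) = 2.130×10^-14 J and ΔE = (5² − 3²)E_1 = 3.408×10^-13 J.
f = ΔE/h = 3.408×10^-13/6.63×10^-34 = 5.14×10^20 Hz.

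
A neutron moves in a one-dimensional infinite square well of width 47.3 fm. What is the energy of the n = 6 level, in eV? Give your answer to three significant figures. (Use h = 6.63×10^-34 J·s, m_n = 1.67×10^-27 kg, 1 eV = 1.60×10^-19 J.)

For an infinite well E_n = n²h²/(8m_nL²), so E_1 = h²/(8m_nL²) = (6.63×10^-34)²/(8·1.67×10^-27·(4.73×10^-14 m)²) = 1.471×10^-14 J.
Then E_6 = 6²·E_1 = 36·1.471×10^-14 J = 5.296×10^-13 J.
Converting, E_6 = 5.296×10^-13 J / (1.60×10^-19 J/eV) = 3.31×10^6 eV.

E_6 = 3.31×10^6 eV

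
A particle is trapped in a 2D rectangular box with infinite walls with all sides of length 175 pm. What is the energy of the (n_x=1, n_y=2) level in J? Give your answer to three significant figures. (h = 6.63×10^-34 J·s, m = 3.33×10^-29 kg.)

For a 2D rectangular well E = (h²/8m)·Σ n_i²/L_i² = (6.63×10^-34)²/(8·3.33×10^-29) · [1²/(175 pm)² + 2²/(175 pm)²].
Evaluating gives E = 2.69×10^-19 J.

E = 2.69×10^-19 J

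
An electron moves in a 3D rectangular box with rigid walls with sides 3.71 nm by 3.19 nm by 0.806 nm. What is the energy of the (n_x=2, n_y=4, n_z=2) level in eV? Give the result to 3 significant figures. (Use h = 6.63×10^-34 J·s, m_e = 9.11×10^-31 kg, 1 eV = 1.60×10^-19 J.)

E = 3.02 eV

For a 3D rectangular well E = (h²/8m_e)·Σ n_i²/L_i² = (6.63×10^-34)²/(8·9.11×10^-31) · [2²/(3.71 nm)² + 4²/(3.19 nm)² + 2²/(0.806 nm)²].
Evaluating gives E = 4.837×10^-19 J = 3.02 eV.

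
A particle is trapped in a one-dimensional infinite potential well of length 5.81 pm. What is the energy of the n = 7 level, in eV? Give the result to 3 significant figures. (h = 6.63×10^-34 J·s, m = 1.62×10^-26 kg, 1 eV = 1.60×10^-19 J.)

E_7 = 30.8 eV

For an infinite well E_n = n²h²/(8mL²), so E_1 = h²/(8mL²) = (6.63×10^-34)²/(8·1.62×10^-26·(5.81×10^-12 m)²) = 1.005×10^-19 J.
Then E_7 = 7²·E_1 = 49·1.005×10^-19 J = 4.925×10^-18 J.
Converting, E_7 = 4.925×10^-18 J / (1.60×10^-19 J/eV) = 30.8 eV.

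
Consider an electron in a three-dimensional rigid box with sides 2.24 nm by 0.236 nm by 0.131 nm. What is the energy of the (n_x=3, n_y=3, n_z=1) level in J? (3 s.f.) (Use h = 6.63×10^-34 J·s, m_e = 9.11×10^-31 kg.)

E = 1.34×10^-17 J

For a 3D rectangular well E = (h²/8m_e)·Σ n_i²/L_i² = (6.63×10^-34)²/(8·9.11×10^-31) · [3²/(2.24 nm)² + 3²/(0.236 nm)² + 1²/(0.131 nm)²].
Evaluating gives E = 1.34×10^-17 J.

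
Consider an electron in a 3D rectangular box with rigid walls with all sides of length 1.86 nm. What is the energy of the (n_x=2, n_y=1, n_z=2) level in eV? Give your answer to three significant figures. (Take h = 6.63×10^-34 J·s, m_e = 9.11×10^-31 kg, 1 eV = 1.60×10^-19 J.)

For a 3D rectangular well E = (h²/8m_e)·Σ n_i²/L_i² = (6.63×10^-34)²/(8·9.11×10^-31) · [2²/(1.86 nm)² + 1²/(1.86 nm)² + 2²/(1.86 nm)²].
Evaluating gives E = 1.569×10^-19 J = 0.981 eV.

E = 0.981 eV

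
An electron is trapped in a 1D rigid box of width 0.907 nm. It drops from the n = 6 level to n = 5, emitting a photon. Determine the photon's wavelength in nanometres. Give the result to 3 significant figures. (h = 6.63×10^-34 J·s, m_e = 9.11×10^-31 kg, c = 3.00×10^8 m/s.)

λ = 247 nm

E_1 = h²/(8m_eL²) = 7.332×10^-20 J, so ΔE = (6² − 5²)E_1 = 8.065×10^-19 J.
λ = hc/ΔE = (6.63×10^-34·3.00×10^8)/8.065×10^-19 = 2.47×10^-7 m = 247 nm.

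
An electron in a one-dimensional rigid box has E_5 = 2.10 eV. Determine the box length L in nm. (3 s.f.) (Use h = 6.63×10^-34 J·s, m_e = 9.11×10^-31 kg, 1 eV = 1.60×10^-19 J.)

L = 2.12 nm

From E_n = n²h²/(8m_eL²), L = n·h/√(8m_eE_n).
E_5 = 2.10 eV = 3.360×10^-19 J, so L = 5·6.63×10^-34/√(8·9.11×10^-31·3.360×10^-19) = 2.12×10^-9 m = 2.12 nm.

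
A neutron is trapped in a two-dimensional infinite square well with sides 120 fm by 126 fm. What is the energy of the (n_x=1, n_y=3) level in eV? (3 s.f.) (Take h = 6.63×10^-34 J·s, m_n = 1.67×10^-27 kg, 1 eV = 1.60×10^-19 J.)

For a 2D rectangular well E = (h²/8m_n)·Σ n_i²/L_i² = (6.63×10^-34)²/(8·1.67×10^-27) · [1²/(120 fm)² + 3²/(126 fm)²].
Evaluating gives E = 2.094×10^-14 J = 1.31×10^5 eV.

E = 1.31×10^5 eV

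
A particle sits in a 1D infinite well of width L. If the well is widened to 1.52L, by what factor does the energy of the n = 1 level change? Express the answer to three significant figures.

E_n ∝ 1/L², so the energy scales by 1/1.52² = 0.433.

0.433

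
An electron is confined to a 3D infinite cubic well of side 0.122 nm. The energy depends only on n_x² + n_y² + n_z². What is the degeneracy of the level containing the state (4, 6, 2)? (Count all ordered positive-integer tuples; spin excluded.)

The level has n_x² + n_y² + n_z² = 56. The ordered positive-integer solutions are (2, 4, 6), (2, 6, 4), (4, 2, 6), (4, 6, 2), (6, 2, 4), (6, 4, 2).
That gives 6 states.

degeneracy = 6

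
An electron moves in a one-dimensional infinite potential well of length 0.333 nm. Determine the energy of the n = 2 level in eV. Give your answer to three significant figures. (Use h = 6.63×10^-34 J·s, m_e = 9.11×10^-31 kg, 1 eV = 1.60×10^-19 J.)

E_2 = 13.6 eV

For an infinite well E_n = n²h²/(8m_eL²), so E_1 = h²/(8m_eL²) = (6.63×10^-34)²/(8·9.11×10^-31·(3.33×10^-10 m)²) = 5.439×10^-19 J.
Then E_2 = 2²·E_1 = 4·5.439×10^-19 J = 2.176×10^-18 J.
Converting, E_2 = 2.176×10^-18 J / (1.60×10^-19 J/eV) = 13.6 eV.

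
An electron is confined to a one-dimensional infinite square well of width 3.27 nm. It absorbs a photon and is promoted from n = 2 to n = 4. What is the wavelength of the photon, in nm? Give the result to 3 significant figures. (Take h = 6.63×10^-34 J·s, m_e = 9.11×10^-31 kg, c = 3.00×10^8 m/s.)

E_1 = h²/(8m_eL²) = 5.641×10^-21 J, so ΔE = (4² − 2²)E_1 = 6.769×10^-20 J.
λ = hc/ΔE = (6.63×10^-34·3.00×10^8)/6.769×10^-20 = 2.94×10^-6 m = 2.94×10^3 nm.

λ = 2.94×10^3 nm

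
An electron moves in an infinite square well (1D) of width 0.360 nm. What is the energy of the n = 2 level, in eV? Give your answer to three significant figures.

E_2 = 11.6 eV

For an infinite well E_n = n²h²/(8m_eL²), so E_1 = h²/(8m_eL²) = (6.626×10^-34)²/(8·9.109×10^-31·(3.60×10^-10 m)²) = 4.649×10^-19 J.
Then E_2 = 2²·E_1 = 4·4.649×10^-19 J = 1.860×10^-18 J.
Converting, E_2 = 1.860×10^-18 J / (1.602×10^-19 J/eV) = 11.6 eV.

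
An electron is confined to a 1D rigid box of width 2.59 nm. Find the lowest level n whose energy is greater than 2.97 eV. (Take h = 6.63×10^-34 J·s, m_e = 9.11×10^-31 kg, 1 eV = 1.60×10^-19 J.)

E_1 = h²/(8m_eL²) = 8.991×10^-21 J = 0.05619 eV.
Need n² > 2.97/0.05619 = 52.86, i.e. n > 7.270.
The smallest integer satisfying this is n = 8.

n = 8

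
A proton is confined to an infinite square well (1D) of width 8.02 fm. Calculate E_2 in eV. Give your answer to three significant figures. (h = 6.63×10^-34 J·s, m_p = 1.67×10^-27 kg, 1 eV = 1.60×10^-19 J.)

E_2 = 1.28×10^7 eV

For an infinite well E_n = n²h²/(8m_pL²), so E_1 = h²/(8m_pL²) = (6.63×10^-34)²/(8·1.67×10^-27·(8.02×10^-15 m)²) = 5.115×10^-13 J.
Then E_2 = 2²·E_1 = 4·5.115×10^-13 J = 2.046×10^-12 J.
Converting, E_2 = 2.046×10^-12 J / (1.60×10^-19 J/eV) = 1.28×10^7 eV.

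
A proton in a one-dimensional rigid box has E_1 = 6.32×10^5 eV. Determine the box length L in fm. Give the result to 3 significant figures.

L = 18.0 fm

From E_n = n²h²/(8m_pL²), L = n·h/√(8m_pE_n).
E_1 = 6.32×10^5 eV = 1.012×10^-13 J, so L = 1·6.626×10^-34/√(8·1.673×10^-27·1.012×10^-13) = 1.80×10^-14 m = 18.0 fm.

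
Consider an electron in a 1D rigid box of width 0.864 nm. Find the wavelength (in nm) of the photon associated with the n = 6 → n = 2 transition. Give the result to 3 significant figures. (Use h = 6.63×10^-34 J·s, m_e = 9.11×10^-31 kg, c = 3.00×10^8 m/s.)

E_1 = h²/(8m_eL²) = 8.080×10^-20 J, so ΔE = (6² − 2²)E_1 = 2.586×10^-18 J.
λ = hc/ΔE = (6.63×10^-34·3.00×10^8)/2.586×10^-18 = 7.69×10^-8 m = 76.9 nm.

λ = 76.9 nm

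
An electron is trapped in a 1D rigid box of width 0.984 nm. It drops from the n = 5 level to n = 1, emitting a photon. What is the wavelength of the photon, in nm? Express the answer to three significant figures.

λ = 133 nm

E_1 = h²/(8m_eL²) = 6.222×10^-20 J, so ΔE = (5² − 1²)E_1 = 1.493×10^-18 J.
λ = hc/ΔE = (6.626×10^-34·2.998×10^8)/1.493×10^-18 = 1.33×10^-7 m = 133 nm.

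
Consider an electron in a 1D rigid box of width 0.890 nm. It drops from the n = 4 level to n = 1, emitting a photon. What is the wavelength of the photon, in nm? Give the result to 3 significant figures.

E_1 = h²/(8m_eL²) = 7.606×10^-20 J, so ΔE = (4² − 1²)E_1 = 1.141×10^-18 J.
λ = hc/ΔE = (6.626×10^-34·2.998×10^8)/1.141×10^-18 = 1.74×10^-7 m = 174 nm.

λ = 174 nm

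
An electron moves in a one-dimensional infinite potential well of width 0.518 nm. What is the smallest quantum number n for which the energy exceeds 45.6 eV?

n = 6

E_1 = h²/(8m_eL²) = 2.245×10^-19 J = 1.401 eV.
Need n² > 45.6/1.401 = 32.55, i.e. n > 5.705.
The smallest integer satisfying this is n = 6.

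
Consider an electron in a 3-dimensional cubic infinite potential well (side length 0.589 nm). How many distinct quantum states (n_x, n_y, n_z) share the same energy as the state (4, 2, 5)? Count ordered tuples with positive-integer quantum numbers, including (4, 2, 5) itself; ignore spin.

degeneracy = 6

The level has n_x² + n_y² + n_z² = 45. The ordered positive-integer solutions are (2, 4, 5), (2, 5, 4), (4, 2, 5), (4, 5, 2), (5, 2, 4), (5, 4, 2).
That gives 6 states.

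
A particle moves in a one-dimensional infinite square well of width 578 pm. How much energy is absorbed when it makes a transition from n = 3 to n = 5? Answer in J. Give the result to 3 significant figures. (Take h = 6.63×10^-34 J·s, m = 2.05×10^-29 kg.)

|ΔE| = 1.28×10^-19 J

E_1 = h²/(8mL²) = 8.023×10^-21 J.
|ΔE| = |3² − 5²|·E_1 = 16·8.023×10^-21 J = 1.28×10^-19 J.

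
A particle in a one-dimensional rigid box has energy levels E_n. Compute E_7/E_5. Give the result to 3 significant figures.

1.96

E_n ∝ n², so E_7/E_5 = 7²/5² = 49/25 = 1.96.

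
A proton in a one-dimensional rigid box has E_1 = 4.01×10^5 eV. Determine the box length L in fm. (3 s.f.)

L = 22.6 fm

From E_n = n²h²/(8m_pL²), L = n·h/√(8m_pE_n).
E_1 = 4.01×10^5 eV = 6.424×10^-14 J, so L = 1·6.626×10^-34/√(8·1.673×10^-27·6.424×10^-14) = 2.26×10^-14 m = 22.6 fm.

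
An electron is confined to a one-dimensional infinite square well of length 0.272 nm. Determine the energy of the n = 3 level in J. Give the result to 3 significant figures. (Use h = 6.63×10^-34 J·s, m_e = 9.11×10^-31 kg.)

E_3 = 7.34×10^-18 J

For an infinite well E_n = n²h²/(8m_eL²), so E_1 = h²/(8m_eL²) = (6.63×10^-34)²/(8·9.11×10^-31·(2.72×10^-10 m)²) = 8.152×10^-19 J.
Then E_3 = 3²·E_1 = 9·8.152×10^-19 J = 7.34×10^-18 J.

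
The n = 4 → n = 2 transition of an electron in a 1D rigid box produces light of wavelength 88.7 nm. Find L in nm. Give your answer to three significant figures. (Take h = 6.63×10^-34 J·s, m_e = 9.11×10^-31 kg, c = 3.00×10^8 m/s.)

The photon carries ΔE = hc/λ = 6.63×10^-34·3.00×10^8/8.87×10^-8 m = 2.242×10^-18 J.
Since ΔE = (4² − 2²)E_1, E_1 = 1.868×10^-19 J, and L = h/√(8m_eE_1) = 5.68×10^-10 m = 0.568 nm.

L = 0.568 nm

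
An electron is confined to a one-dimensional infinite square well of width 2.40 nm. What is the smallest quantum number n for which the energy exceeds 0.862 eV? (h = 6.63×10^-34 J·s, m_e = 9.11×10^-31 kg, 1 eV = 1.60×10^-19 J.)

E_1 = h²/(8m_eL²) = 1.047×10^-20 J = 0.06544 eV.
Need n² > 0.862/0.06544 = 13.17, i.e. n > 3.629.
The smallest integer satisfying this is n = 4.

n = 4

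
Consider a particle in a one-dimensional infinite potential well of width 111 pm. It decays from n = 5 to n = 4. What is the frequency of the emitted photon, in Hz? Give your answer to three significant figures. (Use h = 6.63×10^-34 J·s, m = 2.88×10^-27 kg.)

f = 2.10×10^13 Hz

E_1 = h²/(8mL²) = 1.548×10^-21 J and ΔE = (5² − 4²)E_1 = 1.393×10^-20 J.
f = ΔE/h = 1.393×10^-20/6.63×10^-34 = 2.10×10^13 Hz.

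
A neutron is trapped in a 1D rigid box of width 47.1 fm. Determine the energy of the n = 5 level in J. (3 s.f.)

For an infinite well E_n = n²h²/(8m_nL²), so E_1 = h²/(8m_nL²) = (6.626×10^-34)²/(8·1.675×10^-27·(4.71×10^-14 m)²) = 1.477×10^-14 J.
Then E_5 = 5²·E_1 = 25·1.477×10^-14 J = 3.69×10^-13 J.

E_5 = 3.69×10^-13 J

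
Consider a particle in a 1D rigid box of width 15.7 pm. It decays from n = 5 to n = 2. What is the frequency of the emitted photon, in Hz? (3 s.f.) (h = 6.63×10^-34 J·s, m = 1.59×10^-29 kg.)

E_1 = h²/(8mL²) = 1.402×10^-17 J and ΔE = (5² − 2²)E_1 = 2.944×10^-16 J.
f = ΔE/h = 2.944×10^-16/6.63×10^-34 = 4.44×10^17 Hz.

f = 4.44×10^17 Hz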